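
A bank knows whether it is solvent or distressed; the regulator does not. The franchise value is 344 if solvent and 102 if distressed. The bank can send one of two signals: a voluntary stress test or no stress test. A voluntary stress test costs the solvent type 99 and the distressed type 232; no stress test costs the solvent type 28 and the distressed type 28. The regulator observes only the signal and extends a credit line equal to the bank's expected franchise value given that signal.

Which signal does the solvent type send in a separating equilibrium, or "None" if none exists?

Try solvent → stress test, distressed → no stress test:
  Under separation the regulator infers type exactly: stress test → solvent (pays 344), no stress test → distressed (pays 102).
  Solvent: stress test gives 344 − 99 = 245; no stress test gives 102 − 28 = 74. No deviation. ✓
  Distressed: no stress test gives 102 − 28 = 74; stress test gives 344 − 232 = 112. Would deviate. ✗
Try solvent → no stress test, distressed → stress test:
  Under separation the regulator infers type exactly: no stress test → solvent (pays 344), stress test → distressed (pays 102).
  Solvent: no stress test gives 344 − 28 = 316; stress test gives 102 − 99 = 3. No deviation. ✓
  Distressed: stress test gives 102 − 232 = -130; no stress test gives 344 − 28 = 316. Would deviate. ✗
Neither assignment is incentive-compatible.

None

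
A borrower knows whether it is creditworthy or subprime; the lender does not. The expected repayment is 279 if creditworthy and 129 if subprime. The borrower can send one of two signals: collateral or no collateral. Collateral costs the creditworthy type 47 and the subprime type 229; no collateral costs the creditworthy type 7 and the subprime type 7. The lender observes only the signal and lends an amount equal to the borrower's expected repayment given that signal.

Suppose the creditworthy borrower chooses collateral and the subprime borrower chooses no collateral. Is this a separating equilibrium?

If types separate, collateral earns payment 279 and no collateral earns 129.
Creditworthy: collateral gives 279 − 47 = 232; no collateral gives 129 − 7 = 122. No deviation. ✓
Subprime: no collateral gives 129 − 7 = 122; collateral gives 279 − 229 = 50. No deviation. ✓
Neither type gains from mimicking the other.

Yes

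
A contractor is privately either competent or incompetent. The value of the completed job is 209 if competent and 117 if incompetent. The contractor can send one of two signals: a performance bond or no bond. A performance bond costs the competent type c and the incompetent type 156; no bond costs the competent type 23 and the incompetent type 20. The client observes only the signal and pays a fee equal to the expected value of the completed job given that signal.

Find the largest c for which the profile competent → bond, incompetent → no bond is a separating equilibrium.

115

Under separation: bond → competent (pays 209); no bond → incompetent (pays 117).
Incompetent: 117 − 20 = 97 ≥ 209 − 156 = 53. Holds regardless of c. ✓
Competent: 209 − c ≥ 117 − 23, so c ≤ 209 − 94 = 115.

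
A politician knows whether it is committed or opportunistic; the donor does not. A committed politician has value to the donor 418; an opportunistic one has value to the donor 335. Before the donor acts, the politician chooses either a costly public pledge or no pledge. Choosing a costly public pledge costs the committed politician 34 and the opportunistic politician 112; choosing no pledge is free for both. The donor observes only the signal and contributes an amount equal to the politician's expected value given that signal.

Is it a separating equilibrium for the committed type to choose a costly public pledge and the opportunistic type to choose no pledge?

Yes

If types separate, pledge earns payment 418 and no pledge earns 335.
Committed: pledge gives 418 − 34 = 384; no pledge gives 335 − 0 = 335. No deviation. ✓
Opportunistic: no pledge gives 335 − 0 = 335; pledge gives 418 − 112 = 306. No deviation. ✓
Both incentive constraints hold.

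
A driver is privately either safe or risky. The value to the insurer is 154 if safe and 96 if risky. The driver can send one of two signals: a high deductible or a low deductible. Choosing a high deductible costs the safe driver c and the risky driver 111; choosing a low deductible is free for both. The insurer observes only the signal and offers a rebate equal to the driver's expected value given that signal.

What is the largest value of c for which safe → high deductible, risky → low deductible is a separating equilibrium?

Under separation: high deductible → safe (pays 154); low deductible → risky (pays 96).
Risky: 96 − 0 = 96 ≥ 154 − 111 = 43. Holds regardless of c. ✓
Safe: 154 − c ≥ 96 − 0, so c ≤ 154 − 96 = 58.

58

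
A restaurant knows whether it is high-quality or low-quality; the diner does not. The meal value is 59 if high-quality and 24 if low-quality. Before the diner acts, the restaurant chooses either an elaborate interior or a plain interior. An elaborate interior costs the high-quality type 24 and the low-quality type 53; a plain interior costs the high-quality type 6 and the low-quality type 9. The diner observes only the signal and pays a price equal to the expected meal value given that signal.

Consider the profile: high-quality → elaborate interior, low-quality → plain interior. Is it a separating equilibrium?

Under separation the diner infers type exactly: elaborate interior → high-quality (pays 59), plain interior → low-quality (pays 24).
High-quality: elaborate interior gives 59 − 24 = 35; plain interior gives 24 − 6 = 18. No deviation. ✓
Low-quality: plain interior gives 24 − 9 = 15; elaborate interior gives 59 − 53 = 6. No deviation. ✓
Both incentive constraints hold.

Yes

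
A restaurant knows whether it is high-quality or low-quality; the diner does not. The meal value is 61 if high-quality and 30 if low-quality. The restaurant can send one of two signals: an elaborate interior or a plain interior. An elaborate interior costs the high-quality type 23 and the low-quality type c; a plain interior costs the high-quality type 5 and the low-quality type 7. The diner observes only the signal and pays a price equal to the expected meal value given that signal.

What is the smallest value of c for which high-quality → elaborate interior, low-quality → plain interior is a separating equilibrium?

Under separation: elaborate interior → high-quality (pays 61); plain interior → low-quality (pays 30).
High-quality: 61 − 23 = 38 ≥ 30 − 5 = 25. Holds regardless of c. ✓
Low-quality: 30 − 7 ≥ 61 − c, so c ≥ 61 − 23 = 38.

38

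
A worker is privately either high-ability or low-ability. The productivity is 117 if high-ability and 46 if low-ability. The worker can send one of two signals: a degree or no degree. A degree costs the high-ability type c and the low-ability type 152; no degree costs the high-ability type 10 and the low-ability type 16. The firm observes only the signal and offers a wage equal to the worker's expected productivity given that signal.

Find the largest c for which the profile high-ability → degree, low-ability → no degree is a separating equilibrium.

Under separation: degree → high-ability (pays 117); no degree → low-ability (pays 46).
Low-ability: 46 − 16 = 30 ≥ 117 − 152 = -35. Holds regardless of c. ✓
High-ability: 117 − c ≥ 46 − 10, so c ≤ 117 − 36 = 81.

81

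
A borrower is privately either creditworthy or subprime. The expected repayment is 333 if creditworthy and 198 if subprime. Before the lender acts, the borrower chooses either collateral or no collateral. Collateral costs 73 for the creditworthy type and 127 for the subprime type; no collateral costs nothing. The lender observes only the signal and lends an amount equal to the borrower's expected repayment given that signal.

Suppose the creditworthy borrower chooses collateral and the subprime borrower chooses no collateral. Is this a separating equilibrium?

No

If types separate, collateral earns payment 333 and no collateral earns 198.
Creditworthy: collateral gives 333 − 73 = 260; no collateral gives 198 − 0 = 198. No deviation. ✓
Subprime: no collateral gives 198 − 0 = 198; collateral gives 333 − 127 = 206. Would deviate. ✗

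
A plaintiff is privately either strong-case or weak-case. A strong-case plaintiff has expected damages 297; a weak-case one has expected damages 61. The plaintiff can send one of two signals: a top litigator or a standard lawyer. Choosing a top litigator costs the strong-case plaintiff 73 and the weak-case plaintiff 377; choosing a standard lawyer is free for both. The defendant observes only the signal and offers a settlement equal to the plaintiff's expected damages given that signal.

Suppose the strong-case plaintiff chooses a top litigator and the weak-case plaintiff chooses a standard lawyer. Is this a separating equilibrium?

Yes

If types separate, top litigator earns payment 297 and standard lawyer earns 61.
Strong-case: top litigator gives 297 − 73 = 224; standard lawyer gives 61 − 0 = 61. No deviation. ✓
Weak-case: standard lawyer gives 61 − 0 = 61; top litigator gives 297 − 377 = -80. No deviation. ✓
Both incentive constraints hold.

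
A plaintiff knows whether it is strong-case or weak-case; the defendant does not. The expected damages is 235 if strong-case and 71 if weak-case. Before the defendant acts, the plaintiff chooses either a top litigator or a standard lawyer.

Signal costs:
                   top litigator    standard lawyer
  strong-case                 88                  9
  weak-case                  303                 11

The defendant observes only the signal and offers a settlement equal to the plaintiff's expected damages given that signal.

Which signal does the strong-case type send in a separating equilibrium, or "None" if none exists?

top litigator

Try strong-case → top litigator, weak-case → standard lawyer:
  Under separation the defendant infers type exactly: top litigator → strong-case (pays 235), standard lawyer → weak-case (pays 71).
  Strong-case: top litigator gives 235 − 88 = 147; standard lawyer gives 71 − 9 = 62. No deviation. ✓
  Weak-case: standard lawyer gives 71 − 11 = 60; top litigator gives 235 − 303 = -68. No deviation. ✓
Both hold — the strong-case type sends top litigator.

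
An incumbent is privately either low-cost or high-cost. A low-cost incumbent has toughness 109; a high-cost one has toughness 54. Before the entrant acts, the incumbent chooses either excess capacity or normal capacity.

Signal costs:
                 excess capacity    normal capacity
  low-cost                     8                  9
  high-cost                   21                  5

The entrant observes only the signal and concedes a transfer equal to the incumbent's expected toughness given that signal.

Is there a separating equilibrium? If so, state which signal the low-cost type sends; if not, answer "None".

None

Try low-cost → excess capacity, high-cost → normal capacity:
  If types separate, excess capacity earns payment 109 and normal capacity earns 54.
  Low-cost: excess capacity gives 109 − 8 = 101; normal capacity gives 54 − 9 = 45. No deviation. ✓
  High-cost: normal capacity gives 54 − 5 = 49; excess capacity gives 109 − 21 = 88. Would deviate. ✗
Try low-cost → normal capacity, high-cost → excess capacity:
  If types separate, normal capacity earns payment 109 and excess capacity earns 54.
  Low-cost: normal capacity gives 109 − 9 = 100; excess capacity gives 54 − 8 = 46. No deviation. ✓
  High-cost: excess capacity gives 54 − 21 = 33; normal capacity gives 109 − 5 = 104. Would deviate. ✗
Neither assignment is incentive-compatible.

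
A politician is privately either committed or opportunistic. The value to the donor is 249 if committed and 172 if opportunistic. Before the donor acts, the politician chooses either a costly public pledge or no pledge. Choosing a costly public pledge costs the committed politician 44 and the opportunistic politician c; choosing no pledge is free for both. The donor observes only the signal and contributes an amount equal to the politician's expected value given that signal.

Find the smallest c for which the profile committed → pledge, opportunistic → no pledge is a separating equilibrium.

Under separation: pledge → committed (pays 249); no pledge → opportunistic (pays 172).
Committed: 249 − 44 = 205 ≥ 172 − 0 = 172. Holds regardless of c. ✓
Opportunistic: 172 − 0 ≥ 249 − c, so c ≥ 249 − 172 = 77.

77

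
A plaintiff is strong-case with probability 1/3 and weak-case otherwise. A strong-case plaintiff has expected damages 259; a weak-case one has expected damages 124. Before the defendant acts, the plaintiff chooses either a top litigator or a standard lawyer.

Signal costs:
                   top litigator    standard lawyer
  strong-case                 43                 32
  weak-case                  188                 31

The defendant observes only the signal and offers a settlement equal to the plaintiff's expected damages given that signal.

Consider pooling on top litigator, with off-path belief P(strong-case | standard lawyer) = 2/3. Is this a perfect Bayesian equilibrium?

No

On the equilibrium path (top litigator) the defendant holds the prior 1/3 and pays 1/3·259 + 2/3·124 = 169. Off-path (standard lawyer) belief 2/3 gives 2/3·259 + 1/3·124 = 214.
Strong-case: top litigator gives 169 − 43 = 126; standard lawyer gives 214 − 32 = 182. Deviates. ✗
Weak-case: top litigator gives 169 − 188 = -19; standard lawyer gives 214 − 31 = 183. Deviates. ✗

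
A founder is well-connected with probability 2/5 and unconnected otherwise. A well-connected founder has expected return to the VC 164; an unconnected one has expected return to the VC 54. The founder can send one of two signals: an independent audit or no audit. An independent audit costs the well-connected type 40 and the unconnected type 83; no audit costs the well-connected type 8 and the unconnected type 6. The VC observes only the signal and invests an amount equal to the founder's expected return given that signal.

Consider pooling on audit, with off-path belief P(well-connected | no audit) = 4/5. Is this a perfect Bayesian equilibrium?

At the pooled signal (audit) the VC holds the prior 2/5 and pays 2/5·164 + 3/5·54 = 98. Off-path (no audit) belief 4/5 gives 4/5·164 + 1/5·54 = 142.
Well-connected: audit gives 98 − 40 = 58; no audit gives 142 − 8 = 134. Deviates. ✗
Unconnected: audit gives 98 − 83 = 15; no audit gives 142 − 6 = 136. Deviates. ✗

No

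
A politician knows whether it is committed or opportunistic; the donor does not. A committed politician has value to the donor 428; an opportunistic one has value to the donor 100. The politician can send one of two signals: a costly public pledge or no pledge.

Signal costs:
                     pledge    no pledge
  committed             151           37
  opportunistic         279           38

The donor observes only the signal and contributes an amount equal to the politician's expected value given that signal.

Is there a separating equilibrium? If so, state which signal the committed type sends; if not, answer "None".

Try committed → pledge, opportunistic → no pledge:
  If types separate, pledge earns payment 428 and no pledge earns 100.
  Committed: pledge gives 428 − 151 = 277; no pledge gives 100 − 37 = 63. No deviation. ✓
  Opportunistic: no pledge gives 100 − 38 = 62; pledge gives 428 − 279 = 149. Would deviate. ✗
Try committed → no pledge, opportunistic → pledge:
  If types separate, no pledge earns payment 428 and pledge earns 100.
  Committed: no pledge gives 428 − 37 = 391; pledge gives 100 − 151 = -51. No deviation. ✓
  Opportunistic: pledge gives 100 − 279 = -179; no pledge gives 428 − 38 = 390. Would deviate. ✗
Neither assignment is incentive-compatible.

None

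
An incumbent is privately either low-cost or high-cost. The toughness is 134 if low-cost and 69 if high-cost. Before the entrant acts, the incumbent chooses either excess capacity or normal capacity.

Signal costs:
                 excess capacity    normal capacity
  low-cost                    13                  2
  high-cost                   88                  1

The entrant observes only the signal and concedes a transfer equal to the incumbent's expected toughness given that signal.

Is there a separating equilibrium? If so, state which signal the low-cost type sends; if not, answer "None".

Try low-cost → excess capacity, high-cost → normal capacity:
  Under separation the entrant infers type exactly: excess capacity → low-cost (pays 134), normal capacity → high-cost (pays 69).
  Low-cost: excess capacity gives 134 − 13 = 121; normal capacity gives 69 − 2 = 67. No deviation. ✓
  High-cost: normal capacity gives 69 − 1 = 68; excess capacity gives 134 − 88 = 46. No deviation. ✓
Both hold — the low-cost type sends excess capacity.

excess capacity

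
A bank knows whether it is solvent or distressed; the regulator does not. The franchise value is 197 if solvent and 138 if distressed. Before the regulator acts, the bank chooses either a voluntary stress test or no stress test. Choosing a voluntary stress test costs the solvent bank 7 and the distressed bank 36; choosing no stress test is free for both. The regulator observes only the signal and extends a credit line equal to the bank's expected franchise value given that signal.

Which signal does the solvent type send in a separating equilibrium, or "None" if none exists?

Try solvent → stress test, distressed → no stress test:
  If types separate, stress test earns payment 197 and no stress test earns 138.
  Solvent: stress test gives 197 − 7 = 190; no stress test gives 138 − 0 = 138. No deviation. ✓
  Distressed: no stress test gives 138 − 0 = 138; stress test gives 197 − 36 = 161. Would deviate. ✗
Try solvent → no stress test, distressed → stress test:
  If types separate, no stress test earns payment 197 and stress test earns 138.
  Solvent: no stress test gives 197 − 0 = 197; stress test gives 138 − 7 = 131. No deviation. ✓
  Distressed: stress test gives 138 − 36 = 102; no stress test gives 197 − 0 = 197. Would deviate. ✗
Neither assignment is incentive-compatible.

None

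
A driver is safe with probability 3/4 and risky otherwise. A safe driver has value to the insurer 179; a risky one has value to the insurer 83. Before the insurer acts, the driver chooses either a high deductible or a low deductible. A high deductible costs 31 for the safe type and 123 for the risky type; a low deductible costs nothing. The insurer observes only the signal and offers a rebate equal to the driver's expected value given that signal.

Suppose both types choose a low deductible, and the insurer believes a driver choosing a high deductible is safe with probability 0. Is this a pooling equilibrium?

On the equilibrium path (low deductible) the insurer holds the prior 3/4 and pays 3/4·179 + 1/4·83 = 155. Off-path (high deductible) belief 0 gives 0·179 + 1·83 = 83.
Safe: low deductible gives 155 − 0 = 155; high deductible gives 83 − 31 = 52. Stays. ✓
Risky: low deductible gives 155 − 0 = 155; high deductible gives 83 − 123 = -40. Stays. ✓
Beliefs are Bayes-consistent on-path and both types best-respond.

Yes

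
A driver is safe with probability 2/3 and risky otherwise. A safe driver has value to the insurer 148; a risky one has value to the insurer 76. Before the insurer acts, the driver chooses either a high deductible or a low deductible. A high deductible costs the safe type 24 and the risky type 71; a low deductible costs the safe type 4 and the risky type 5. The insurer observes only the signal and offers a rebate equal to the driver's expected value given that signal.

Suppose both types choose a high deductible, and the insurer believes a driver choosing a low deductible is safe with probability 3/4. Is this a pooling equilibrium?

At the pooled signal (high deductible) the insurer holds the prior 2/3 and pays 2/3·148 + 1/3·76 = 124. Off-path (low deductible) belief 3/4 gives 3/4·148 + 1/4·76 = 130.
Safe: high deductible gives 124 − 24 = 100; low deductible gives 130 − 4 = 126. Deviates. ✗
Risky: high deductible gives 124 − 71 = 53; low deductible gives 130 − 5 = 125. Deviates. ✗

No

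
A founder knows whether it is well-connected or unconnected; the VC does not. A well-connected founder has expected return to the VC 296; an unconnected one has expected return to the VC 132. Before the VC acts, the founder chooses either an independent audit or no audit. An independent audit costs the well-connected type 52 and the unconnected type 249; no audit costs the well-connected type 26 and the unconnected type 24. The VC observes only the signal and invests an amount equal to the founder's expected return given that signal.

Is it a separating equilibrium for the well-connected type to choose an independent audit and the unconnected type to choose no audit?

Yes

Under separation the VC infers type exactly: audit → well-connected (pays 296), no audit → unconnected (pays 132).
Well-connected: audit gives 296 − 52 = 244; no audit gives 132 − 26 = 106. No deviation. ✓
Unconnected: no audit gives 132 − 24 = 108; audit gives 296 − 249 = 47. No deviation. ✓
Both incentive constraints hold.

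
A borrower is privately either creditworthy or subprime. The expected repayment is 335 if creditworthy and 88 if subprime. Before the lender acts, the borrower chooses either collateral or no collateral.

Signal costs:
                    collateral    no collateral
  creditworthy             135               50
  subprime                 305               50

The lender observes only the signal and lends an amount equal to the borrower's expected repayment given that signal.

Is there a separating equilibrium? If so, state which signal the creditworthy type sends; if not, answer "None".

Try creditworthy → collateral, subprime → no collateral:
  If types separate, collateral earns payment 335 and no collateral earns 88.
  Creditworthy: collateral gives 335 − 135 = 200; no collateral gives 88 − 50 = 38. No deviation. ✓
  Subprime: no collateral gives 88 − 50 = 38; collateral gives 335 − 305 = 30. No deviation. ✓
Both hold — the creditworthy type sends collateral.

collateral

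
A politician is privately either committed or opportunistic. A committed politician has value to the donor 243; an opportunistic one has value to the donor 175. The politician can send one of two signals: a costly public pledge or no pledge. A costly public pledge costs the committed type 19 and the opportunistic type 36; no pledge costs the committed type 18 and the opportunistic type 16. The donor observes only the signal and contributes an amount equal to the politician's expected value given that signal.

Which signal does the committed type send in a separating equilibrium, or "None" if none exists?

None

Try committed → pledge, opportunistic → no pledge:
  If types separate, pledge earns payment 243 and no pledge earns 175.
  Committed: pledge gives 243 − 19 = 224; no pledge gives 175 − 18 = 157. No deviation. ✓
  Opportunistic: no pledge gives 175 − 16 = 159; pledge gives 243 − 36 = 207. Would deviate. ✗
Try committed → no pledge, opportunistic → pledge:
  If types separate, no pledge earns payment 243 and pledge earns 175.
  Committed: no pledge gives 243 − 18 = 225; pledge gives 175 − 19 = 156. No deviation. ✓
  Opportunistic: pledge gives 175 − 36 = 139; no pledge gives 243 − 16 = 227. Would deviate. ✗
Neither assignment is incentive-compatible.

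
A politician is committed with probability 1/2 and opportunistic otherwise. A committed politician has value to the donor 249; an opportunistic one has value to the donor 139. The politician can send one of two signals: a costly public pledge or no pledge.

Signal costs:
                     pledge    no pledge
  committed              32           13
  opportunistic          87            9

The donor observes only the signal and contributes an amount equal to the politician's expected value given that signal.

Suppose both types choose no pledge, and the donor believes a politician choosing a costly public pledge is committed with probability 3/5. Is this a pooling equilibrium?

At the pooled signal (no pledge) the donor holds the prior 1/2 and pays 1/2·249 + 1/2·139 = 194. Off-path (pledge) belief 3/5 gives 3/5·249 + 2/5·139 = 205.
Committed: no pledge gives 194 − 13 = 181; pledge gives 205 − 32 = 173. Stays. ✓
Opportunistic: no pledge gives 194 − 9 = 185; pledge gives 205 − 87 = 118. Stays. ✓

Yes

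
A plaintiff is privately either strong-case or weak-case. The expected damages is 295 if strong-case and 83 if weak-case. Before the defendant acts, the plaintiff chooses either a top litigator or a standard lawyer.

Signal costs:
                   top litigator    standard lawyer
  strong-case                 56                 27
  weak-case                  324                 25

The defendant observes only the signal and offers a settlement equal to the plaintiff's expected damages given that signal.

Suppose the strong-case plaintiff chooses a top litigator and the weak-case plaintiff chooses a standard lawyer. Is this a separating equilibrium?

Yes

If types separate, top litigator earns payment 295 and standard lawyer earns 83.
Strong-case: top litigator gives 295 − 56 = 239; standard lawyer gives 83 − 27 = 56. No deviation. ✓
Weak-case: standard lawyer gives 83 − 25 = 58; top litigator gives 295 − 324 = -29. No deviation. ✓
Both incentive constraints hold.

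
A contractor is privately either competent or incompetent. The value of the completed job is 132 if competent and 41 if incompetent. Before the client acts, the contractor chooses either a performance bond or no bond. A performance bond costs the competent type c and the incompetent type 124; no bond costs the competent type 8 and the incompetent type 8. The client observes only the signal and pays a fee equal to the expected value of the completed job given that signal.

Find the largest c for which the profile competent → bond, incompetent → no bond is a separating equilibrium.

Under separation: bond → competent (pays 132); no bond → incompetent (pays 41).
Incompetent: 41 − 8 = 33 ≥ 132 − 124 = 8. Holds regardless of c. ✓
Competent: 132 − c ≥ 41 − 8, so c ≤ 132 − 33 = 99.

99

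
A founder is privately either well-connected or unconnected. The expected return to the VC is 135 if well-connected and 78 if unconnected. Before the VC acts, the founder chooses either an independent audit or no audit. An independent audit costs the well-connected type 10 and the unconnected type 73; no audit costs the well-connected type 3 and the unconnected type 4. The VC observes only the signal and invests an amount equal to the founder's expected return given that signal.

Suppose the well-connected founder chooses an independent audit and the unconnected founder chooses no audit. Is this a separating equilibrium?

Yes

Under separation the VC infers type exactly: audit → well-connected (pays 135), no audit → unconnected (pays 78).
Well-connected: audit gives 135 − 10 = 125; no audit gives 78 − 3 = 75. No deviation. ✓
Unconnected: no audit gives 78 − 4 = 74; audit gives 135 − 73 = 62. No deviation. ✓
Neither type gains from mimicking the other.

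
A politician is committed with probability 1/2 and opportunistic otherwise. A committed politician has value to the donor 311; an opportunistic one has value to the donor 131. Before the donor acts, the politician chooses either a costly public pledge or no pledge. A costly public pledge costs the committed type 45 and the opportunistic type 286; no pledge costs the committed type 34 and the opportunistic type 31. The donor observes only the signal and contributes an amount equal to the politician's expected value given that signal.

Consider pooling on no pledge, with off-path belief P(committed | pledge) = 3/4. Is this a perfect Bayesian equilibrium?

On the equilibrium path (no pledge) the donor holds the prior 1/2 and pays 1/2·311 + 1/2·131 = 221. Off-path (pledge) belief 3/4 gives 3/4·311 + 1/4·131 = 266.
Committed: no pledge gives 221 − 34 = 187; pledge gives 266 − 45 = 221. Deviates. ✗
Opportunistic: no pledge gives 221 − 31 = 190; pledge gives 266 − 286 = -20. Stays. ✓

No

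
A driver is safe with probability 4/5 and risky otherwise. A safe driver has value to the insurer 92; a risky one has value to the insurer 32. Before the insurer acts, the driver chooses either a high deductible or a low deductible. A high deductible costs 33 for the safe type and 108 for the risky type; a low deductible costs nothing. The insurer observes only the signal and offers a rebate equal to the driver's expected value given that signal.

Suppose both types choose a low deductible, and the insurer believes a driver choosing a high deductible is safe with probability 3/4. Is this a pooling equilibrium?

At the pooled signal (low deductible) the insurer holds the prior 4/5 and pays 4/5·92 + 1/5·32 = 80. Off-path (high deductible) belief 3/4 gives 3/4·92 + 1/4·32 = 77.
Safe: low deductible gives 80 − 0 = 80; high deductible gives 77 − 33 = 44. Stays. ✓
Risky: low deductible gives 80 − 0 = 80; high deductible gives 77 − 108 = -31. Stays. ✓

Yes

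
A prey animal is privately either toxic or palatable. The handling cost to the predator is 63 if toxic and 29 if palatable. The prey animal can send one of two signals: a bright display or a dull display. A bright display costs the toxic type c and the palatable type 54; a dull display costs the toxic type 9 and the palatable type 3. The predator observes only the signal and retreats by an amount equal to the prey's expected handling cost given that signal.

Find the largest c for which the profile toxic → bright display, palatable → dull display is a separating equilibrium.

43

Under separation: bright display → toxic (pays 63); dull display → palatable (pays 29).
Palatable: 29 − 3 = 26 ≥ 63 − 54 = 9. Holds regardless of c. ✓
Toxic: 63 − c ≥ 29 − 9, so c ≤ 63 − 20 = 43.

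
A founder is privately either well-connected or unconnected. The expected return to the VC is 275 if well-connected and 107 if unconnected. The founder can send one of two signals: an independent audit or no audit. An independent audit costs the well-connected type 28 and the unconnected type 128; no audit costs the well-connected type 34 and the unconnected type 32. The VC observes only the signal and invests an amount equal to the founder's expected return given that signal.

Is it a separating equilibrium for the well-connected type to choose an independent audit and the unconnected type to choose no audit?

No

Under separation the VC infers type exactly: audit → well-connected (pays 275), no audit → unconnected (pays 107).
Well-connected: audit gives 275 − 28 = 247; no audit gives 107 − 34 = 73. No deviation. ✓
Unconnected: no audit gives 107 − 32 = 75; audit gives 275 − 128 = 147. Would deviate. ✗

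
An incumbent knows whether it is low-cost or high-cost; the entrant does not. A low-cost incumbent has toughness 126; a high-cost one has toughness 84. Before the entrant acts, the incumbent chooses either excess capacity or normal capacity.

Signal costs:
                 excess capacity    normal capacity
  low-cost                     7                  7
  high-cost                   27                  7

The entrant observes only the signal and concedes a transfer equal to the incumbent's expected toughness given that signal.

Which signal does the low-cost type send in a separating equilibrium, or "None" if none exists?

None

Try low-cost → excess capacity, high-cost → normal capacity:
  If types separate, excess capacity earns payment 126 and normal capacity earns 84.
  Low-cost: excess capacity gives 126 − 7 = 119; normal capacity gives 84 − 7 = 77. No deviation. ✓
  High-cost: normal capacity gives 84 − 7 = 77; excess capacity gives 126 − 27 = 99. Would deviate. ✗
Try low-cost → normal capacity, high-cost → excess capacity:
  If types separate, normal capacity earns payment 126 and excess capacity earns 84.
  Low-cost: normal capacity gives 126 − 7 = 119; excess capacity gives 84 − 7 = 77. No deviation. ✓
  High-cost: excess capacity gives 84 − 27 = 57; normal capacity gives 126 − 7 = 119. Would deviate. ✗
Neither assignment is incentive-compatible.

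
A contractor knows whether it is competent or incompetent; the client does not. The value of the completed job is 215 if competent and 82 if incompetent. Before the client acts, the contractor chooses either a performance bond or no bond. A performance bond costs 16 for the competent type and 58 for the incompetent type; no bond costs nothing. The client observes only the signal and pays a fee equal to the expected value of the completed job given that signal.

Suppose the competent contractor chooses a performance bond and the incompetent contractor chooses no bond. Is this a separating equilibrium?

No

If types separate, bond earns payment 215 and no bond earns 82.
Competent: bond gives 215 − 16 = 199; no bond gives 82 − 0 = 82. No deviation. ✓
Incompetent: no bond gives 82 − 0 = 82; bond gives 215 − 58 = 157. Would deviate. ✗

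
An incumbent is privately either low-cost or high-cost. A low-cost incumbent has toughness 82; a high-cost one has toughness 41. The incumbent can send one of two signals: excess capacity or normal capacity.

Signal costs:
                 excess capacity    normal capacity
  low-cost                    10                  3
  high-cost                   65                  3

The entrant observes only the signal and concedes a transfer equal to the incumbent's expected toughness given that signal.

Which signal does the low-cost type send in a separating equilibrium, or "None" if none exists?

excess capacity

Try low-cost → excess capacity, high-cost → normal capacity:
  Under separation the entrant infers type exactly: excess capacity → low-cost (pays 82), normal capacity → high-cost (pays 41).
  Low-cost: excess capacity gives 82 − 10 = 72; normal capacity gives 41 − 3 = 38. No deviation. ✓
  High-cost: normal capacity gives 41 − 3 = 38; excess capacity gives 82 − 65 = 17. No deviation. ✓
Both hold — the low-cost type sends excess capacity.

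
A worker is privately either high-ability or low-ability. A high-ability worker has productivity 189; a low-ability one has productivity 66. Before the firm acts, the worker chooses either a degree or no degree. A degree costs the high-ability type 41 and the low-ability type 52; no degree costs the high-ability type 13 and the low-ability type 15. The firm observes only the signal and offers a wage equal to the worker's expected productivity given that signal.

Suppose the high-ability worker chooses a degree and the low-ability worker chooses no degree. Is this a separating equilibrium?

No

If types separate, degree earns payment 189 and no degree earns 66.
High-ability: degree gives 189 − 41 = 148; no degree gives 66 − 13 = 53. No deviation. ✓
Low-ability: no degree gives 66 − 15 = 51; degree gives 189 − 52 = 137. Would deviate. ✗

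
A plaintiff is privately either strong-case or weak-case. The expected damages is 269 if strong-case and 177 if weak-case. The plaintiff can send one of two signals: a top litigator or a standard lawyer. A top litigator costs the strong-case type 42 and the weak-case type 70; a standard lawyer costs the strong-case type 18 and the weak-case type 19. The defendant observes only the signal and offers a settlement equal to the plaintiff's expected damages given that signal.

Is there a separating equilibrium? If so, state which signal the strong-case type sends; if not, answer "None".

Try strong-case → top litigator, weak-case → standard lawyer:
  Under separation the defendant infers type exactly: top litigator → strong-case (pays 269), standard lawyer → weak-case (pays 177).
  Strong-case: top litigator gives 269 − 42 = 227; standard lawyer gives 177 − 18 = 159. No deviation. ✓
  Weak-case: standard lawyer gives 177 − 19 = 158; top litigator gives 269 − 70 = 199. Would deviate. ✗
Try strong-case → standard lawyer, weak-case → top litigator:
  Under separation the defendant infers type exactly: standard lawyer → strong-case (pays 269), top litigator → weak-case (pays 177).
  Strong-case: standard lawyer gives 269 − 18 = 251; top litigator gives 177 − 42 = 135. No deviation. ✓
  Weak-case: top litigator gives 177 − 70 = 107; standard lawyer gives 269 − 19 = 250. Would deviate. ✗
Neither assignment is incentive-compatible.

None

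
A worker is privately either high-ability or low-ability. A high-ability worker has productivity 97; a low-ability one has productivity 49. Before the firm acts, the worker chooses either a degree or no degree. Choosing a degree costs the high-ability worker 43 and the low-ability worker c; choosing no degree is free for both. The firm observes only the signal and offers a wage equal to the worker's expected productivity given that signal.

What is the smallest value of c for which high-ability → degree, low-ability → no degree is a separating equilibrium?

Under separation: degree → high-ability (pays 97); no degree → low-ability (pays 49).
High-ability: 97 − 43 = 54 ≥ 49 − 0 = 49. Holds regardless of c. ✓
Low-ability: 49 − 0 ≥ 97 − c, so c ≥ 97 − 49 = 48.

48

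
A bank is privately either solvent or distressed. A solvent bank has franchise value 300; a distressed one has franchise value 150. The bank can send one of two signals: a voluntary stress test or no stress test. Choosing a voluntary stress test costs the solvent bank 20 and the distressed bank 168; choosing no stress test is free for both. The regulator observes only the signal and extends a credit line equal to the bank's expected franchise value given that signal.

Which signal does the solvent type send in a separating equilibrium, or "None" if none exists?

Try solvent → stress test, distressed → no stress test:
  If types separate, stress test earns payment 300 and no stress test earns 150.
  Solvent: stress test gives 300 − 20 = 280; no stress test gives 150 − 0 = 150. No deviation. ✓
  Distressed: no stress test gives 150 − 0 = 150; stress test gives 300 − 168 = 132. No deviation. ✓
Both hold — the solvent type sends stress test.

stress test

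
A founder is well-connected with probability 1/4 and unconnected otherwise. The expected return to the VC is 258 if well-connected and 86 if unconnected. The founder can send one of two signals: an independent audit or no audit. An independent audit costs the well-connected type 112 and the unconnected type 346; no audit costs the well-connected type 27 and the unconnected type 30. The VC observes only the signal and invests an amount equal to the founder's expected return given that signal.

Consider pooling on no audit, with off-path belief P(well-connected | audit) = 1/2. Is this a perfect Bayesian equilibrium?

Yes

At the pooled signal (no audit) the VC holds the prior 1/4 and pays 1/4·258 + 3/4·86 = 129. Off-path (audit) belief 1/2 gives 1/2·258 + 1/2·86 = 172.
Well-connected: no audit gives 129 − 27 = 102; audit gives 172 − 112 = 60. Stays. ✓
Unconnected: no audit gives 129 − 30 = 99; audit gives 172 − 346 = -174. Stays. ✓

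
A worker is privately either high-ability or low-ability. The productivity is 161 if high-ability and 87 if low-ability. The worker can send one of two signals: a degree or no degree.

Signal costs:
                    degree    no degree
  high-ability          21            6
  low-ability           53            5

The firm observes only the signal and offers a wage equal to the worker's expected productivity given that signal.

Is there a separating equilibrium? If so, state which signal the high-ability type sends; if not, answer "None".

None

Try high-ability → degree, low-ability → no degree:
  If types separate, degree earns payment 161 and no degree earns 87.
  High-ability: degree gives 161 − 21 = 140; no degree gives 87 − 6 = 81. No deviation. ✓
  Low-ability: no degree gives 87 − 5 = 82; degree gives 161 − 53 = 108. Would deviate. ✗
Try high-ability → no degree, low-ability → degree:
  If types separate, no degree earns payment 161 and degree earns 87.
  High-ability: no degree gives 161 − 6 = 155; degree gives 87 − 21 = 66. No deviation. ✓
  Low-ability: degree gives 87 − 53 = 34; no degree gives 161 − 5 = 156. Would deviate. ✗
Neither assignment is incentive-compatible.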